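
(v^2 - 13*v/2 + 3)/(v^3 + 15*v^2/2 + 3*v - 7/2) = (v - 6)/(v^2 + 8*v + 7)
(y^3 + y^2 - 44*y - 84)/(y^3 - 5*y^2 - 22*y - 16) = (y^2 - y - 42)/(y^2 - 7*y - 8)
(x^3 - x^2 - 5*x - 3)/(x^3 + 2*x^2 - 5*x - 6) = (x^2 - 2*x - 3)/(x^2 + x - 6)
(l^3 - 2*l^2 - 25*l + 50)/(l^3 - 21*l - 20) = (l^2 + 3*l - 10)/(l^2 + 5*l + 4)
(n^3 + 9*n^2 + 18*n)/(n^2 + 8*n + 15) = n*(n + 6)/(n + 5)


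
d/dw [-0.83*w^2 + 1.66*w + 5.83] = 1.66 - 1.66*w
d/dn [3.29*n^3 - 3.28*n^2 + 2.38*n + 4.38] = 9.87*n^2 - 6.56*n + 2.38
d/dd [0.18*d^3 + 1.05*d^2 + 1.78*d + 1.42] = 0.54*d^2 + 2.1*d + 1.78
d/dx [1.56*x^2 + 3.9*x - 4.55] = 3.12*x + 3.9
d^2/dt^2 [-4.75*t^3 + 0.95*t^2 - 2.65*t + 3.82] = 1.9 - 28.5*t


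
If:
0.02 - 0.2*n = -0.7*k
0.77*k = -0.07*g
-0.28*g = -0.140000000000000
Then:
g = 0.50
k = -0.05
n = -0.06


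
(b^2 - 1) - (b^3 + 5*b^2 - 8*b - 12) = -b^3 - 4*b^2 + 8*b + 11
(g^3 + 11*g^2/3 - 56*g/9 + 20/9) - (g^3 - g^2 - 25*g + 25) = 14*g^2/3 + 169*g/9 - 205/9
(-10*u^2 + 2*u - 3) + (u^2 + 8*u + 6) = -9*u^2 + 10*u + 3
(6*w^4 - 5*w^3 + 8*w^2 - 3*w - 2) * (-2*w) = -12*w^5 + 10*w^4 - 16*w^3 + 6*w^2 + 4*w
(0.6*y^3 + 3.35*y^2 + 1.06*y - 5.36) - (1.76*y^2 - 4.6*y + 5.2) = 0.6*y^3 + 1.59*y^2 + 5.66*y - 10.56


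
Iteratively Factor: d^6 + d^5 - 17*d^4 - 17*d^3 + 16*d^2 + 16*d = (d + 1)*(d^5 - 17*d^3 + 16*d) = (d - 4)*(d + 1)*(d^4 + 4*d^3 - d^2 - 4*d) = (d - 4)*(d + 1)^2*(d^3 + 3*d^2 - 4*d) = d*(d - 4)*(d + 1)^2*(d^2 + 3*d - 4) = d*(d - 4)*(d - 1)*(d + 1)^2*(d + 4)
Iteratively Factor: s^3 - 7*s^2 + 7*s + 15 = (s - 5)*(s^2 - 2*s - 3) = (s - 5)*(s + 1)*(s - 3)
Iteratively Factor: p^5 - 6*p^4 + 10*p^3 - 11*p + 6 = (p - 3)*(p^4 - 3*p^3 + p^2 + 3*p - 2) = (p - 3)*(p + 1)*(p^3 - 4*p^2 + 5*p - 2) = (p - 3)*(p - 1)*(p + 1)*(p^2 - 3*p + 2) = (p - 3)*(p - 2)*(p - 1)*(p + 1)*(p - 1)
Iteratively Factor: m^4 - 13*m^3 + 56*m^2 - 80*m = (m - 4)*(m^3 - 9*m^2 + 20*m) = (m - 4)^2*(m^2 - 5*m) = (m - 5)*(m - 4)^2*(m)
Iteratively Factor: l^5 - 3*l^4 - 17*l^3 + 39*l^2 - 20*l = (l)*(l^4 - 3*l^3 - 17*l^2 + 39*l - 20) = l*(l + 4)*(l^3 - 7*l^2 + 11*l - 5) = l*(l - 1)*(l + 4)*(l^2 - 6*l + 5) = l*(l - 1)^2*(l + 4)*(l - 5)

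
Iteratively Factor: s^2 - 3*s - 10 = (s + 2)*(s - 5)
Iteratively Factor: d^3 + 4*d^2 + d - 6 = (d + 2)*(d^2 + 2*d - 3) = (d - 1)*(d + 2)*(d + 3)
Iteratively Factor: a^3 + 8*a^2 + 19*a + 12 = (a + 1)*(a^2 + 7*a + 12) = (a + 1)*(a + 3)*(a + 4)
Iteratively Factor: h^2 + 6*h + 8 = (h + 4)*(h + 2)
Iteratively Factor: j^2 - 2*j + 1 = (j - 1)*(j - 1)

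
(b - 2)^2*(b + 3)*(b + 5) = b^4 + 4*b^3 - 13*b^2 - 28*b + 60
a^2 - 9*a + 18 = (a - 6)*(a - 3)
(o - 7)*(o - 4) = o^2 - 11*o + 28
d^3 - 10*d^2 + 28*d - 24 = (d - 6)*(d - 2)^2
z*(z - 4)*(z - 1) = z^3 - 5*z^2 + 4*z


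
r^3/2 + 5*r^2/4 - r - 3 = (r/2 + 1)*(r - 3/2)*(r + 2)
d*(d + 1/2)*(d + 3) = d^3 + 7*d^2/2 + 3*d/2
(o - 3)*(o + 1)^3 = o^4 - 6*o^2 - 8*o - 3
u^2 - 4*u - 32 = (u - 8)*(u + 4)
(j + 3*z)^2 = j^2 + 6*j*z + 9*z^2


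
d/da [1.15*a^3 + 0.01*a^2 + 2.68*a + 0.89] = 3.45*a^2 + 0.02*a + 2.68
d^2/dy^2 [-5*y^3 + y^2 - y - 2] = 2 - 30*y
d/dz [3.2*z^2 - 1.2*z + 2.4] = 6.4*z - 1.2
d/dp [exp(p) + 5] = exp(p)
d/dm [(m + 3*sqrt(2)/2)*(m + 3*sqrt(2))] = 2*m + 9*sqrt(2)/2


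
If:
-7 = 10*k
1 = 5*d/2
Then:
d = 2/5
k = -7/10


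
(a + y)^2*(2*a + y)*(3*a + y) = 6*a^4 + 17*a^3*y + 17*a^2*y^2 + 7*a*y^3 + y^4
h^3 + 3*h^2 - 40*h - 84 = (h - 6)*(h + 2)*(h + 7)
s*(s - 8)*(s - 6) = s^3 - 14*s^2 + 48*s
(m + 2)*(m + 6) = m^2 + 8*m + 12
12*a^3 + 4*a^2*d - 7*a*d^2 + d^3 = (-6*a + d)*(-2*a + d)*(a + d)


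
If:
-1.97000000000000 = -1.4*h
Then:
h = 1.41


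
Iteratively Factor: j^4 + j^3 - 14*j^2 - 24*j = (j)*(j^3 + j^2 - 14*j - 24) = j*(j + 3)*(j^2 - 2*j - 8) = j*(j - 4)*(j + 3)*(j + 2)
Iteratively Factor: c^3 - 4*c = (c)*(c^2 - 4) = c*(c + 2)*(c - 2)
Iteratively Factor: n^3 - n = (n + 1)*(n^2 - n) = n*(n + 1)*(n - 1)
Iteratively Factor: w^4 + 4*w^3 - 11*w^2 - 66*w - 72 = (w + 2)*(w^3 + 2*w^2 - 15*w - 36) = (w + 2)*(w + 3)*(w^2 - w - 12) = (w + 2)*(w + 3)^2*(w - 4)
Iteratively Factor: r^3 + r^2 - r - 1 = (r - 1)*(r^2 + 2*r + 1) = (r - 1)*(r + 1)*(r + 1)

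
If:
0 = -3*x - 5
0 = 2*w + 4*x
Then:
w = 10/3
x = -5/3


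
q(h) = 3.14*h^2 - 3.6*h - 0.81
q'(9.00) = 52.92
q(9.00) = 221.13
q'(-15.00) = -97.80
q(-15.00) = 759.69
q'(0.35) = -1.40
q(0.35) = -1.69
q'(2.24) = 10.47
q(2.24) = 6.88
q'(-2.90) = -21.81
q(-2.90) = 36.04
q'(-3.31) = -24.39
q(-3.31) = 45.51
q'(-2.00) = -16.16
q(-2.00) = 18.95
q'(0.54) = -0.21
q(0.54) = -1.84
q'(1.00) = 2.68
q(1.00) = -1.27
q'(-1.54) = -13.27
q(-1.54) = 12.18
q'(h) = 6.28*h - 3.6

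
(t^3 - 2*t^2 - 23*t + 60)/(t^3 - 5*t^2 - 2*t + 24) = (t + 5)/(t + 2)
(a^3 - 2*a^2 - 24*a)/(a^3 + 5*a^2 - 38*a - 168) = a/(a + 7)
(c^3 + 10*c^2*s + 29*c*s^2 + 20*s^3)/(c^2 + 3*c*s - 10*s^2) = (-c^2 - 5*c*s - 4*s^2)/(-c + 2*s)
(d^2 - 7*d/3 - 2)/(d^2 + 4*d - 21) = (d + 2/3)/(d + 7)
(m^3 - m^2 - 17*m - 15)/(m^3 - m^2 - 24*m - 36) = (m^2 - 4*m - 5)/(m^2 - 4*m - 12)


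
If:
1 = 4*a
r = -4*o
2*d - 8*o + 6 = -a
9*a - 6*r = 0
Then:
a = 1/4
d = -7/2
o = -3/32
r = 3/8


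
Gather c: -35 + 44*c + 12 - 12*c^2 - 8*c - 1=-12*c^2 + 36*c - 24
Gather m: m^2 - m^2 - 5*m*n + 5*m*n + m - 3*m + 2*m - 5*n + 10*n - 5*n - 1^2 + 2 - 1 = 0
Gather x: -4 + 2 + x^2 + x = x^2 + x - 2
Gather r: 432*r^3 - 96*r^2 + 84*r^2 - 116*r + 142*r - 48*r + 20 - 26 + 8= 432*r^3 - 12*r^2 - 22*r + 2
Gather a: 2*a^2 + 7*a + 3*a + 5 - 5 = 2*a^2 + 10*a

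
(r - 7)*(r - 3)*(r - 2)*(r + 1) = r^4 - 11*r^3 + 29*r^2 - r - 42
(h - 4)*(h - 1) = h^2 - 5*h + 4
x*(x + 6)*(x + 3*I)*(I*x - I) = I*x^4 - 3*x^3 + 5*I*x^3 - 15*x^2 - 6*I*x^2 + 18*x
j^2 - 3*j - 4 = (j - 4)*(j + 1)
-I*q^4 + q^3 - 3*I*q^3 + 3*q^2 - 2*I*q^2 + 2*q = q*(q + 2)*(q + I)*(-I*q - I)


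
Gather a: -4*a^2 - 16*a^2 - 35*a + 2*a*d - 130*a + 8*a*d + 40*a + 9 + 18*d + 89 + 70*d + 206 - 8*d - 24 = -20*a^2 + a*(10*d - 125) + 80*d + 280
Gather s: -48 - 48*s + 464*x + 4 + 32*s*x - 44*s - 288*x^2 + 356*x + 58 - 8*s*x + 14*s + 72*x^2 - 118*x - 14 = s*(24*x - 78) - 216*x^2 + 702*x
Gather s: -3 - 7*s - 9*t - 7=-7*s - 9*t - 10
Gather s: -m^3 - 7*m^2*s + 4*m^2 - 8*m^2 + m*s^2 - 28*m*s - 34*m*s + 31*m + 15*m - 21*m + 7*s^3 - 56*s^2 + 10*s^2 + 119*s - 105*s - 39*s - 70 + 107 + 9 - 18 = -m^3 - 4*m^2 + 25*m + 7*s^3 + s^2*(m - 46) + s*(-7*m^2 - 62*m - 25) + 28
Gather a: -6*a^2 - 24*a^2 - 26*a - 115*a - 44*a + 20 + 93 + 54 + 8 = -30*a^2 - 185*a + 175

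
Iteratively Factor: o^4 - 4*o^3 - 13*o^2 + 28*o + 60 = (o - 3)*(o^3 - o^2 - 16*o - 20) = (o - 3)*(o + 2)*(o^2 - 3*o - 10) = (o - 5)*(o - 3)*(o + 2)*(o + 2)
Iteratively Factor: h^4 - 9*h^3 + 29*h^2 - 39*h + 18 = (h - 2)*(h^3 - 7*h^2 + 15*h - 9) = (h - 2)*(h - 1)*(h^2 - 6*h + 9) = (h - 3)*(h - 2)*(h - 1)*(h - 3)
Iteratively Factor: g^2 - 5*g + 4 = (g - 4)*(g - 1)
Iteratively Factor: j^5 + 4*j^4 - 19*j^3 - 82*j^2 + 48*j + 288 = (j + 3)*(j^4 + j^3 - 22*j^2 - 16*j + 96) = (j + 3)^2*(j^3 - 2*j^2 - 16*j + 32) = (j - 2)*(j + 3)^2*(j^2 - 16) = (j - 4)*(j - 2)*(j + 3)^2*(j + 4)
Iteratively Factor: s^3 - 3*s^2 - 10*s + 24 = (s - 4)*(s^2 + s - 6) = (s - 4)*(s - 2)*(s + 3)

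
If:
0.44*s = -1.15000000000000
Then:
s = -2.61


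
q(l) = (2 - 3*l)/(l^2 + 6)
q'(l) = -2*l*(2 - 3*l)/(l^2 + 6)^2 - 3/(l^2 + 6)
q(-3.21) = 0.71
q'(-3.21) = 0.10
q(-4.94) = 0.55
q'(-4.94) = 0.08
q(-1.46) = 0.78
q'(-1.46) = -0.09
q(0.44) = 0.11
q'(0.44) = -0.50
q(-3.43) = 0.69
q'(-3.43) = 0.10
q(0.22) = 0.22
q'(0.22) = -0.51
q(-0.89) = 0.69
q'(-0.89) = -0.26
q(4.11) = -0.45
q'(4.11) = 0.03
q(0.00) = 0.33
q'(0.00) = -0.50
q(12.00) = -0.23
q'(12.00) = 0.02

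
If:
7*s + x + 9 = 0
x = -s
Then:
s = -3/2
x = 3/2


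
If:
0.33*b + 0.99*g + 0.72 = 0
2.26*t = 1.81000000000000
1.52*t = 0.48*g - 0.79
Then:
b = -14.73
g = 4.18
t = 0.80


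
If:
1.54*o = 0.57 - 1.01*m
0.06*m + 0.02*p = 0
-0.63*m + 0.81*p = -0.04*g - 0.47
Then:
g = -25.5*p - 11.75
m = -0.333333333333333*p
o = 0.218614718614719*p + 0.37012987012987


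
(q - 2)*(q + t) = q^2 + q*t - 2*q - 2*t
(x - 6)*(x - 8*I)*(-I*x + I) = -I*x^3 - 8*x^2 + 7*I*x^2 + 56*x - 6*I*x - 48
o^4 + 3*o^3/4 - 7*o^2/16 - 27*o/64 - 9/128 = (o - 3/4)*(o + 1/4)*(o + 1/2)*(o + 3/4)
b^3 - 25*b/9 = b*(b - 5/3)*(b + 5/3)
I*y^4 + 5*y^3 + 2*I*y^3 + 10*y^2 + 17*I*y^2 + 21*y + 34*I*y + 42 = (y + 2)*(y - 7*I)*(y + 3*I)*(I*y + 1)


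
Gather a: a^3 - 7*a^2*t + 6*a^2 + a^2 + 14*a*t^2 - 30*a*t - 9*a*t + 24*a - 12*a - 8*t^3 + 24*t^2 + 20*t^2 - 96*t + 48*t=a^3 + a^2*(7 - 7*t) + a*(14*t^2 - 39*t + 12) - 8*t^3 + 44*t^2 - 48*t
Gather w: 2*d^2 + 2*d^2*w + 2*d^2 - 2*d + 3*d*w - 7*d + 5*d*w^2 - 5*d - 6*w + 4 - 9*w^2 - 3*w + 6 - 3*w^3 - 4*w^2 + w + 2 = 4*d^2 - 14*d - 3*w^3 + w^2*(5*d - 13) + w*(2*d^2 + 3*d - 8) + 12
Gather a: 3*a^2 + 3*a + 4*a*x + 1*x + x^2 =3*a^2 + a*(4*x + 3) + x^2 + x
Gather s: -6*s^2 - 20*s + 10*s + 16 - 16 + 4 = -6*s^2 - 10*s + 4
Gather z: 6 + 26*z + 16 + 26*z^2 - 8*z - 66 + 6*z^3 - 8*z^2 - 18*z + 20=6*z^3 + 18*z^2 - 24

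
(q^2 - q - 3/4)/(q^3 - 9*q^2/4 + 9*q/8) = 2*(2*q + 1)/(q*(4*q - 3))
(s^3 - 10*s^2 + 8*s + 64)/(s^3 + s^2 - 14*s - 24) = (s - 8)/(s + 3)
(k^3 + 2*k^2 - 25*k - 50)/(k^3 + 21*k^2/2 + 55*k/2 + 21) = 2*(k^2 - 25)/(2*k^2 + 17*k + 21)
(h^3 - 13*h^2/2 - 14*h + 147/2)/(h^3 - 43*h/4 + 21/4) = 2*(h - 7)/(2*h - 1)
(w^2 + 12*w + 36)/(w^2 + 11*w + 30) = (w + 6)/(w + 5)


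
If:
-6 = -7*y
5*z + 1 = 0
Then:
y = 6/7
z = -1/5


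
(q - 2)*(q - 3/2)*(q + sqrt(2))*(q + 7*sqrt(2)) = q^4 - 7*q^3/2 + 8*sqrt(2)*q^3 - 28*sqrt(2)*q^2 + 17*q^2 - 49*q + 24*sqrt(2)*q + 42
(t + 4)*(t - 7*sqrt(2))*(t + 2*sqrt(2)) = t^3 - 5*sqrt(2)*t^2 + 4*t^2 - 20*sqrt(2)*t - 28*t - 112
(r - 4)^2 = r^2 - 8*r + 16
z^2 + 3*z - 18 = (z - 3)*(z + 6)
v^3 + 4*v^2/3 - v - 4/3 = (v - 1)*(v + 1)*(v + 4/3)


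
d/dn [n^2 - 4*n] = 2*n - 4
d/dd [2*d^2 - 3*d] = 4*d - 3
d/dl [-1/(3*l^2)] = 2/(3*l^3)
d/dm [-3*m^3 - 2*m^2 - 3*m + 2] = -9*m^2 - 4*m - 3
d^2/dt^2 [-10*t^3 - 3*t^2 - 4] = -60*t - 6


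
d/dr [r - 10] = 1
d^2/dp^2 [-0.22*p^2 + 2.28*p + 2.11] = -0.440000000000000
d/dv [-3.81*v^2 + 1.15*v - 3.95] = 1.15 - 7.62*v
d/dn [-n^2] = -2*n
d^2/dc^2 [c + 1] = 0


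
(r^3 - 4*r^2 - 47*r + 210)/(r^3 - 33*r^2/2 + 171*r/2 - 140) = 2*(r^2 + r - 42)/(2*r^2 - 23*r + 56)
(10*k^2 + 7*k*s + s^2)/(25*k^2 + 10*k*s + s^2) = (2*k + s)/(5*k + s)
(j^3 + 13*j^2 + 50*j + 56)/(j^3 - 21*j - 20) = (j^2 + 9*j + 14)/(j^2 - 4*j - 5)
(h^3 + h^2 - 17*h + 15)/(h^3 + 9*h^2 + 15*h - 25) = (h - 3)/(h + 5)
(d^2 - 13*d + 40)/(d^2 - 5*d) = (d - 8)/d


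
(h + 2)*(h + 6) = h^2 + 8*h + 12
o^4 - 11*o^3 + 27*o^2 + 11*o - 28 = (o - 7)*(o - 4)*(o - 1)*(o + 1)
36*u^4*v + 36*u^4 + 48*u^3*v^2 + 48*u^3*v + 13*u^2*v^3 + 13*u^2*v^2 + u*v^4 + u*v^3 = (u + v)*(6*u + v)^2*(u*v + u)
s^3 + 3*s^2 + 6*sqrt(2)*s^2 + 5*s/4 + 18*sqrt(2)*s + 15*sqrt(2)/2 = (s + 1/2)*(s + 5/2)*(s + 6*sqrt(2))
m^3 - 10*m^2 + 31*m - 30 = (m - 5)*(m - 3)*(m - 2)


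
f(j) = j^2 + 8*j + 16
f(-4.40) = 0.16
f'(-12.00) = -16.00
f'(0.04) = 8.08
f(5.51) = 90.44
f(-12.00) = 64.00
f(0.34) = 18.84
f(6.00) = 100.00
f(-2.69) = 1.72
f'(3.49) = 14.98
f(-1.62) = 5.66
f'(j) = 2*j + 8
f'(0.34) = 8.68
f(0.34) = 18.84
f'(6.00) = 20.00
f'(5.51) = 19.02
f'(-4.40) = -0.80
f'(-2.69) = 2.62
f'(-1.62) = 4.76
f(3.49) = 56.10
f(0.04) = 16.32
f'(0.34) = 8.68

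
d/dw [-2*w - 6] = -2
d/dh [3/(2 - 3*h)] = 9/(3*h - 2)^2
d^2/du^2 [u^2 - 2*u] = 2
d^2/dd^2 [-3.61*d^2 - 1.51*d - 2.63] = -7.22000000000000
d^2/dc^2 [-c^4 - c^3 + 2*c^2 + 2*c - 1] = -12*c^2 - 6*c + 4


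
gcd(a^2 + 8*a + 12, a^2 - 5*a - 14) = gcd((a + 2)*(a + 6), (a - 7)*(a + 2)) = a + 2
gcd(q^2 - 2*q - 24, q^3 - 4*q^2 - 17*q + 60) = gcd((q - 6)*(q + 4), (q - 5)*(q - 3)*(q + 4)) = q + 4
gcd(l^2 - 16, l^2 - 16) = l^2 - 16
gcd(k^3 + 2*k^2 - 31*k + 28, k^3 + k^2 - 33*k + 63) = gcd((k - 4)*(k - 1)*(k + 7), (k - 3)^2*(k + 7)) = k + 7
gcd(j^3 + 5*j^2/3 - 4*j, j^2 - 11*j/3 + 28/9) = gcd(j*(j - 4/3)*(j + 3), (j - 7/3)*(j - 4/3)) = j - 4/3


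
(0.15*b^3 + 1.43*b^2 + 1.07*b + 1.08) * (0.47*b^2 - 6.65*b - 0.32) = 0.0705*b^5 - 0.3254*b^4 - 9.0546*b^3 - 7.0655*b^2 - 7.5244*b - 0.3456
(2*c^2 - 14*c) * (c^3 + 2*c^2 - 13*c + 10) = 2*c^5 - 10*c^4 - 54*c^3 + 202*c^2 - 140*c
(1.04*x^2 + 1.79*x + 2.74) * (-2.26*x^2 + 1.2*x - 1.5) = -2.3504*x^4 - 2.7974*x^3 - 5.6044*x^2 + 0.603*x - 4.11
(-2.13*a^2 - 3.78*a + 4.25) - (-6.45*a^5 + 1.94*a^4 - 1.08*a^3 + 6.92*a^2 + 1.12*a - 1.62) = 6.45*a^5 - 1.94*a^4 + 1.08*a^3 - 9.05*a^2 - 4.9*a + 5.87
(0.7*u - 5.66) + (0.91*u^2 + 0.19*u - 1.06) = 0.91*u^2 + 0.89*u - 6.72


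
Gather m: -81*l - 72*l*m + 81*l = -72*l*m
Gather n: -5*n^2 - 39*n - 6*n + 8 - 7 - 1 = -5*n^2 - 45*n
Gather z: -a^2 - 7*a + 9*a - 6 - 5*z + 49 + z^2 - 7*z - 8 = -a^2 + 2*a + z^2 - 12*z + 35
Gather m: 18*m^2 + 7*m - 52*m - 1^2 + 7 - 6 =18*m^2 - 45*m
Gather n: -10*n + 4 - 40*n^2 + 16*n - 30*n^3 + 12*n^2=-30*n^3 - 28*n^2 + 6*n + 4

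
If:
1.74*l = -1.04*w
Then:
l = -0.597701149425287*w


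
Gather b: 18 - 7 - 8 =3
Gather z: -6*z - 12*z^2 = -12*z^2 - 6*z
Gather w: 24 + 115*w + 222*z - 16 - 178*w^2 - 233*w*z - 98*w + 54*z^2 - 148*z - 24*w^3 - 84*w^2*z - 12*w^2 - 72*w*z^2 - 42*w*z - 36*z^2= -24*w^3 + w^2*(-84*z - 190) + w*(-72*z^2 - 275*z + 17) + 18*z^2 + 74*z + 8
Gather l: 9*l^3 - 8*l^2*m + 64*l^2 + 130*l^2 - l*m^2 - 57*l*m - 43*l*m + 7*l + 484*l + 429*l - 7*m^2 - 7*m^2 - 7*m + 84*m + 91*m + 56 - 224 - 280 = 9*l^3 + l^2*(194 - 8*m) + l*(-m^2 - 100*m + 920) - 14*m^2 + 168*m - 448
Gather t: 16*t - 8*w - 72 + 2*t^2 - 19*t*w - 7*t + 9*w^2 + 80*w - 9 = 2*t^2 + t*(9 - 19*w) + 9*w^2 + 72*w - 81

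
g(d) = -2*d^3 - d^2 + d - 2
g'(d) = -6*d^2 - 2*d + 1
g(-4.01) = 106.87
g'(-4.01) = -87.46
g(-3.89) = 96.71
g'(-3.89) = -82.01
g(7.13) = -770.64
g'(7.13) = -318.28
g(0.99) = -3.93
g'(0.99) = -6.86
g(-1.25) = -0.91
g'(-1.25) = -5.88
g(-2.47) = 19.57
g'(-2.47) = -30.67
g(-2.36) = 16.36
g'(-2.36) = -27.70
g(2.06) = -21.67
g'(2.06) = -28.58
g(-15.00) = 6508.00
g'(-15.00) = -1319.00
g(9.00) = -1532.00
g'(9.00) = -503.00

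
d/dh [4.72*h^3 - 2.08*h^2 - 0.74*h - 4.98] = 14.16*h^2 - 4.16*h - 0.74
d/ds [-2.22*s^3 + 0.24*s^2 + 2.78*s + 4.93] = -6.66*s^2 + 0.48*s + 2.78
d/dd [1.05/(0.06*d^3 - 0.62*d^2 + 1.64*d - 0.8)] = (-0.189*d^2 + 1.302*d - 1.722)/(0.06*d^3 - 0.62*d^2 + 1.64*d - 0.8)^2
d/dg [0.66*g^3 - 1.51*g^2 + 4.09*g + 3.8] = 1.98*g^2 - 3.02*g + 4.09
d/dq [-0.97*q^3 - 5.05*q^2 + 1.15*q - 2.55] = -2.91*q^2 - 10.1*q + 1.15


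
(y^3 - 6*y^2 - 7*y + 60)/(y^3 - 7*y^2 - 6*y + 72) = (y - 5)/(y - 6)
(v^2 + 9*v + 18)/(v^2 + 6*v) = (v + 3)/v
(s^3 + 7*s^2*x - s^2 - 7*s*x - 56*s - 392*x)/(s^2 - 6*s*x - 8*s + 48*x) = (-s^2 - 7*s*x - 7*s - 49*x)/(-s + 6*x)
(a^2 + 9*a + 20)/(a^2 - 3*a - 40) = (a + 4)/(a - 8)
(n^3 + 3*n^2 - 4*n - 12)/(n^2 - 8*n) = (n^3 + 3*n^2 - 4*n - 12)/(n*(n - 8))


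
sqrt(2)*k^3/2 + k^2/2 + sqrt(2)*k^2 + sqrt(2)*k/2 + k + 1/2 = (k + 1)*(k + sqrt(2)/2)*(sqrt(2)*k/2 + sqrt(2)/2)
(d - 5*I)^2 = d^2 - 10*I*d - 25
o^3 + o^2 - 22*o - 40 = (o - 5)*(o + 2)*(o + 4)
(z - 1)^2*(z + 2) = z^3 - 3*z + 2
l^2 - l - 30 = (l - 6)*(l + 5)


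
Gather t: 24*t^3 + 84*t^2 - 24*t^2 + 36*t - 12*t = 24*t^3 + 60*t^2 + 24*t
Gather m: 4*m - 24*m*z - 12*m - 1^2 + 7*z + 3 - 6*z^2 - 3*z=m*(-24*z - 8) - 6*z^2 + 4*z + 2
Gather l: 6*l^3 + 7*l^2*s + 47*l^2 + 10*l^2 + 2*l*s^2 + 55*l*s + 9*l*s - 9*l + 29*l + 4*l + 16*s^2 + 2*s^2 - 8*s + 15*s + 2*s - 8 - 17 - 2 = 6*l^3 + l^2*(7*s + 57) + l*(2*s^2 + 64*s + 24) + 18*s^2 + 9*s - 27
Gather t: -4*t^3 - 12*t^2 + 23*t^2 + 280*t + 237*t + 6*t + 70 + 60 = -4*t^3 + 11*t^2 + 523*t + 130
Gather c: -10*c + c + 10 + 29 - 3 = 36 - 9*c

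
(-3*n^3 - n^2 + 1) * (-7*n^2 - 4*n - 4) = 21*n^5 + 19*n^4 + 16*n^3 - 3*n^2 - 4*n - 4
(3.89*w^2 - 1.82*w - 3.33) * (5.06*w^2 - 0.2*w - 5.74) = 19.6834*w^4 - 9.9872*w^3 - 38.8144*w^2 + 11.1128*w + 19.1142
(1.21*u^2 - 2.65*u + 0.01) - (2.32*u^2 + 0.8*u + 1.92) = -1.11*u^2 - 3.45*u - 1.91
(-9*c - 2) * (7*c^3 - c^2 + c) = -63*c^4 - 5*c^3 - 7*c^2 - 2*c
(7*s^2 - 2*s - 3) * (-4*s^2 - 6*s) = -28*s^4 - 34*s^3 + 24*s^2 + 18*s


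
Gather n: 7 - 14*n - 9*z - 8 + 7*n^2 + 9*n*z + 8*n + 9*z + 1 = 7*n^2 + n*(9*z - 6)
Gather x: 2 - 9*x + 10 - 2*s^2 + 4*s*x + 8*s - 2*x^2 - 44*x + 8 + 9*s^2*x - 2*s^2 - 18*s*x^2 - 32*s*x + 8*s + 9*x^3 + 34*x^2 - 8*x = -4*s^2 + 16*s + 9*x^3 + x^2*(32 - 18*s) + x*(9*s^2 - 28*s - 61) + 20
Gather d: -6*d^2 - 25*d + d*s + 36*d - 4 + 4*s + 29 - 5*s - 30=-6*d^2 + d*(s + 11) - s - 5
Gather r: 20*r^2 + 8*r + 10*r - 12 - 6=20*r^2 + 18*r - 18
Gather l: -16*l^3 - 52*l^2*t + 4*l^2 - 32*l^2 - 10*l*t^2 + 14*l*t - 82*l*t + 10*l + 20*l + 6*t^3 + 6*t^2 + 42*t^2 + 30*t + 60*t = -16*l^3 + l^2*(-52*t - 28) + l*(-10*t^2 - 68*t + 30) + 6*t^3 + 48*t^2 + 90*t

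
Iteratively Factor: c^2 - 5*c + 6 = (c - 3)*(c - 2)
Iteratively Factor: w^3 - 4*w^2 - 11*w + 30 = (w - 5)*(w^2 + w - 6) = (w - 5)*(w - 2)*(w + 3)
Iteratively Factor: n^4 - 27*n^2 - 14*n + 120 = (n - 2)*(n^3 + 2*n^2 - 23*n - 60) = (n - 2)*(n + 4)*(n^2 - 2*n - 15) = (n - 5)*(n - 2)*(n + 4)*(n + 3)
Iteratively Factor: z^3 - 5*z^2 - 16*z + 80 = (z - 4)*(z^2 - z - 20) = (z - 4)*(z + 4)*(z - 5)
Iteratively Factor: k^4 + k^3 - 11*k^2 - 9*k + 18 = (k + 2)*(k^3 - k^2 - 9*k + 9) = (k - 1)*(k + 2)*(k^2 - 9) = (k - 3)*(k - 1)*(k + 2)*(k + 3)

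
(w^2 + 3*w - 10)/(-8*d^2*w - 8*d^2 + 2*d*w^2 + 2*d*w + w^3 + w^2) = (w^2 + 3*w - 10)/(-8*d^2*w - 8*d^2 + 2*d*w^2 + 2*d*w + w^3 + w^2)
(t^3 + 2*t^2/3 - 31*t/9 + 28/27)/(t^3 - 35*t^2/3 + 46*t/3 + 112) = (9*t^2 - 15*t + 4)/(9*(t^2 - 14*t + 48))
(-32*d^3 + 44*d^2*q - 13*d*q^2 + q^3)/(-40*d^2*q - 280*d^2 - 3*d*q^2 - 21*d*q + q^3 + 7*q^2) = (4*d^2 - 5*d*q + q^2)/(5*d*q + 35*d + q^2 + 7*q)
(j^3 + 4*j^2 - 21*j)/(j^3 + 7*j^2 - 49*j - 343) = j*(j - 3)/(j^2 - 49)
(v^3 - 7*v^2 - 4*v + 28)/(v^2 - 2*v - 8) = (v^2 - 9*v + 14)/(v - 4)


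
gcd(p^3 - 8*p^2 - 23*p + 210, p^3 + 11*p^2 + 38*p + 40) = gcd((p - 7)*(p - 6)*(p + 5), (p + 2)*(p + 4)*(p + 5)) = p + 5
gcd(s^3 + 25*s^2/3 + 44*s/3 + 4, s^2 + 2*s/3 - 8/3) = s + 2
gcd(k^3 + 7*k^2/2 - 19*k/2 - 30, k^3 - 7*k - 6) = k - 3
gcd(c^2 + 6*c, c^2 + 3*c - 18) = c + 6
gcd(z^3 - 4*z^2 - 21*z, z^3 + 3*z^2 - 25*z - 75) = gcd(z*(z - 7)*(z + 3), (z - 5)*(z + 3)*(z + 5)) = z + 3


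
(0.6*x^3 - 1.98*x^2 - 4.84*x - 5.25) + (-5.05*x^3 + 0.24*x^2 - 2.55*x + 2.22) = -4.45*x^3 - 1.74*x^2 - 7.39*x - 3.03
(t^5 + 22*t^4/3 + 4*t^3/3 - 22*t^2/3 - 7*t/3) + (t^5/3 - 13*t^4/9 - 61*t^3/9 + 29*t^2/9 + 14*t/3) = 4*t^5/3 + 53*t^4/9 - 49*t^3/9 - 37*t^2/9 + 7*t/3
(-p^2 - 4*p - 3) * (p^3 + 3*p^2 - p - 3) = -p^5 - 7*p^4 - 14*p^3 - 2*p^2 + 15*p + 9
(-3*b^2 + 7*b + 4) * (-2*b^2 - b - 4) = 6*b^4 - 11*b^3 - 3*b^2 - 32*b - 16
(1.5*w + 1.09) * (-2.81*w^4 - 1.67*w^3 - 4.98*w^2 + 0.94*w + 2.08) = -4.215*w^5 - 5.5679*w^4 - 9.2903*w^3 - 4.0182*w^2 + 4.1446*w + 2.2672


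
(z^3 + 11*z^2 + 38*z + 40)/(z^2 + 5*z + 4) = (z^2 + 7*z + 10)/(z + 1)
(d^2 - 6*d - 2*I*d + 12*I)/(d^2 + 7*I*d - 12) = (d^2 - 6*d - 2*I*d + 12*I)/(d^2 + 7*I*d - 12)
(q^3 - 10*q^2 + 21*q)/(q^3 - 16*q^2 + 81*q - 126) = q/(q - 6)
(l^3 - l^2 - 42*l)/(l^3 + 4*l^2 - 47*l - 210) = l/(l + 5)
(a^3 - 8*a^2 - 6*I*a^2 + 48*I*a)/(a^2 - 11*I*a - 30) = a*(a - 8)/(a - 5*I)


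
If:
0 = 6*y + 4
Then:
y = -2/3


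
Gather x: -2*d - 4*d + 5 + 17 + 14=36 - 6*d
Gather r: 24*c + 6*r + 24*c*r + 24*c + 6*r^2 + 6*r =48*c + 6*r^2 + r*(24*c + 12)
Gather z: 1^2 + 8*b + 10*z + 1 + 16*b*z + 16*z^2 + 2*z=8*b + 16*z^2 + z*(16*b + 12) + 2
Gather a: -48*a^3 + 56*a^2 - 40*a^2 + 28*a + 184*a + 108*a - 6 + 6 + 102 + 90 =-48*a^3 + 16*a^2 + 320*a + 192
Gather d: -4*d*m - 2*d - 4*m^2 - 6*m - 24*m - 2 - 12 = d*(-4*m - 2) - 4*m^2 - 30*m - 14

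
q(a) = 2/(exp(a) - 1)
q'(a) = -2*exp(a)/(exp(a) - 1)^2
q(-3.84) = -2.04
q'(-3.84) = -0.04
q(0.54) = 2.79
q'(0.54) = -6.69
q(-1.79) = -2.40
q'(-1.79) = -0.48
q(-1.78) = -2.41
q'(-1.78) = -0.49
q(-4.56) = -2.02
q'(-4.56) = -0.02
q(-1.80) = -2.40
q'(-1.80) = -0.47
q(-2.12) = -2.27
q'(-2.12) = -0.31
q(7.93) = 0.00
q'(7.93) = -0.00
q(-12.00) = -2.00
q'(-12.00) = 0.00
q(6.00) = 0.00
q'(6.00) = 0.00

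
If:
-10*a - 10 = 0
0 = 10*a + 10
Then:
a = -1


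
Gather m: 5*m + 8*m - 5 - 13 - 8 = 13*m - 26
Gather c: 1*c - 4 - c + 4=0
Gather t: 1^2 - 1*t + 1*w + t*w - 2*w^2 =t*(w - 1) - 2*w^2 + w + 1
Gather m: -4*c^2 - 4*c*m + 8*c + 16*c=-4*c^2 - 4*c*m + 24*c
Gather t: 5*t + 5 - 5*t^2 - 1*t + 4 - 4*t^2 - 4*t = 9 - 9*t^2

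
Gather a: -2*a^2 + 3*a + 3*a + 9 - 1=-2*a^2 + 6*a + 8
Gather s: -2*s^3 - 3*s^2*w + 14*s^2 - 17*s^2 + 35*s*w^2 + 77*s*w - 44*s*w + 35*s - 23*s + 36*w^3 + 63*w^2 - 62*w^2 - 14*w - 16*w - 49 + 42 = -2*s^3 + s^2*(-3*w - 3) + s*(35*w^2 + 33*w + 12) + 36*w^3 + w^2 - 30*w - 7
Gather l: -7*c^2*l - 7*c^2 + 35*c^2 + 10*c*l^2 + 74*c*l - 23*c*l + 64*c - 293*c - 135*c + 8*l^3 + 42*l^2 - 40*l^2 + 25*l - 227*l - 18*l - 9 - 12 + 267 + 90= 28*c^2 - 364*c + 8*l^3 + l^2*(10*c + 2) + l*(-7*c^2 + 51*c - 220) + 336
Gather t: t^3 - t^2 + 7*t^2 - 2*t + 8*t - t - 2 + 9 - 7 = t^3 + 6*t^2 + 5*t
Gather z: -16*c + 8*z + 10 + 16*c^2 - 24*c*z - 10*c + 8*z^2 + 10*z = 16*c^2 - 26*c + 8*z^2 + z*(18 - 24*c) + 10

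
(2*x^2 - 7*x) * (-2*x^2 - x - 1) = -4*x^4 + 12*x^3 + 5*x^2 + 7*x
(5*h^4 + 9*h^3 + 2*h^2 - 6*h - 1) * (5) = 25*h^4 + 45*h^3 + 10*h^2 - 30*h - 5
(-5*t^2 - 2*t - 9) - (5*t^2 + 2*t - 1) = -10*t^2 - 4*t - 8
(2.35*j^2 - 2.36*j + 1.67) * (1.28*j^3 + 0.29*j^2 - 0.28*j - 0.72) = 3.008*j^5 - 2.3393*j^4 + 0.7952*j^3 - 0.5469*j^2 + 1.2316*j - 1.2024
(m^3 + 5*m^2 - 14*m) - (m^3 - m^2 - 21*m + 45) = 6*m^2 + 7*m - 45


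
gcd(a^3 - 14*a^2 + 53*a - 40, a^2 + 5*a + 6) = 1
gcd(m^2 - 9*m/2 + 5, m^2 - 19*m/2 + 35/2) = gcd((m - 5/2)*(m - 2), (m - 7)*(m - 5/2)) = m - 5/2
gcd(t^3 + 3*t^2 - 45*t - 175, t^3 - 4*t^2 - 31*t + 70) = t^2 - 2*t - 35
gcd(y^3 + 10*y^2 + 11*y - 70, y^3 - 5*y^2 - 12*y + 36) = y - 2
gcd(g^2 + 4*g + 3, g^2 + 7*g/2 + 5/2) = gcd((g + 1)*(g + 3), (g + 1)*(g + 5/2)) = g + 1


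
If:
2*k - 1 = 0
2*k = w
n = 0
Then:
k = 1/2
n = 0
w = 1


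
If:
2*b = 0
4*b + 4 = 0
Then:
No Solution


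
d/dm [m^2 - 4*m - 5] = 2*m - 4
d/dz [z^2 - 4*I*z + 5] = 2*z - 4*I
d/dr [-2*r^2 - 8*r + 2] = -4*r - 8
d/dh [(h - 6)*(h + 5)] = 2*h - 1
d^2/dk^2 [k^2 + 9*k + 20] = 2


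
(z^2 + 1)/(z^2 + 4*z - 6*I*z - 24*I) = (z^2 + 1)/(z^2 + z*(4 - 6*I) - 24*I)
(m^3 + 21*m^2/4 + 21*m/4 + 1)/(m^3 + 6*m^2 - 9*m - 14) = (m^2 + 17*m/4 + 1)/(m^2 + 5*m - 14)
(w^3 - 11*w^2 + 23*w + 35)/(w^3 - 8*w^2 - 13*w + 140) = (w + 1)/(w + 4)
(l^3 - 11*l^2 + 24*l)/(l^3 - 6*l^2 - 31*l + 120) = l/(l + 5)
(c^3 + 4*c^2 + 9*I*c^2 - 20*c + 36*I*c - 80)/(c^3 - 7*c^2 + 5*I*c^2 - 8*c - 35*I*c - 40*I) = (c^2 + 4*c*(1 + I) + 16*I)/(c^2 - 7*c - 8)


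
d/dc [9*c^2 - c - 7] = 18*c - 1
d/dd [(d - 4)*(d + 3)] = 2*d - 1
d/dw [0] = 0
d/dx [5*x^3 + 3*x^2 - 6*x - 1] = 15*x^2 + 6*x - 6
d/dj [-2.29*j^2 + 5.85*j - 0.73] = 5.85 - 4.58*j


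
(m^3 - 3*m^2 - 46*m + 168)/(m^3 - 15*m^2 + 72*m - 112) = (m^2 + m - 42)/(m^2 - 11*m + 28)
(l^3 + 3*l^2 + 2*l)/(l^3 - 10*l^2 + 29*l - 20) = l*(l^2 + 3*l + 2)/(l^3 - 10*l^2 + 29*l - 20)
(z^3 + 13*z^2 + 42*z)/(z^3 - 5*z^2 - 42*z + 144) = z*(z + 7)/(z^2 - 11*z + 24)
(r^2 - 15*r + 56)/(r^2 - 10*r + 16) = (r - 7)/(r - 2)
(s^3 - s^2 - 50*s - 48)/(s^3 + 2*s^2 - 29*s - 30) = (s - 8)/(s - 5)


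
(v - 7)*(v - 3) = v^2 - 10*v + 21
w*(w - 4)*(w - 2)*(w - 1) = w^4 - 7*w^3 + 14*w^2 - 8*w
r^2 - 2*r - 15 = (r - 5)*(r + 3)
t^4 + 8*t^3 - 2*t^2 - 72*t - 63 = (t - 3)*(t + 1)*(t + 3)*(t + 7)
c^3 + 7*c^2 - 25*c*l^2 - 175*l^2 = (c + 7)*(c - 5*l)*(c + 5*l)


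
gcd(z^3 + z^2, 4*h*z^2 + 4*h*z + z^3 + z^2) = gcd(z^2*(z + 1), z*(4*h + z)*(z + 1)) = z^2 + z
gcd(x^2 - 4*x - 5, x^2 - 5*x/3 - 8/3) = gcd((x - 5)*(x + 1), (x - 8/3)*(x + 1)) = x + 1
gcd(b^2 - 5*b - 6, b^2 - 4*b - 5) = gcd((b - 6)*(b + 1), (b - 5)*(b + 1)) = b + 1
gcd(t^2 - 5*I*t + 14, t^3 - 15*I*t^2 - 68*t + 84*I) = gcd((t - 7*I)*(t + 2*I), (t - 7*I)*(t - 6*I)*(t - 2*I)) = t - 7*I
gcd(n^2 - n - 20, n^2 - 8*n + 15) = n - 5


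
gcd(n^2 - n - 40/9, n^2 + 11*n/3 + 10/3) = n + 5/3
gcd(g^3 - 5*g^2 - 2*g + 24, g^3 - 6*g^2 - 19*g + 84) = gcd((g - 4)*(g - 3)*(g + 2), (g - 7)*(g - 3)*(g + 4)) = g - 3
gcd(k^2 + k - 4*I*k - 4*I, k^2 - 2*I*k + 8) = k - 4*I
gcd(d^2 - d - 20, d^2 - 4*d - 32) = d + 4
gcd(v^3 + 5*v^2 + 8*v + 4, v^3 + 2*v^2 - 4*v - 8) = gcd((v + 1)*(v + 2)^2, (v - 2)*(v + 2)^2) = v^2 + 4*v + 4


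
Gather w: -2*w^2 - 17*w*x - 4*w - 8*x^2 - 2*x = -2*w^2 + w*(-17*x - 4) - 8*x^2 - 2*x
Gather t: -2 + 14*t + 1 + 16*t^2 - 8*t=16*t^2 + 6*t - 1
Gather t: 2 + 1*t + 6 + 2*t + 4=3*t + 12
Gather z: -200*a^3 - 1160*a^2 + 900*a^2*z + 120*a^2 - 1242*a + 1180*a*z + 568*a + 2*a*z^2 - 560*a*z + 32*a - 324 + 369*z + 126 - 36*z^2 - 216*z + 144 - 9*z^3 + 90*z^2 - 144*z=-200*a^3 - 1040*a^2 - 642*a - 9*z^3 + z^2*(2*a + 54) + z*(900*a^2 + 620*a + 9) - 54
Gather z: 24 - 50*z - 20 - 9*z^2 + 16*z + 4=-9*z^2 - 34*z + 8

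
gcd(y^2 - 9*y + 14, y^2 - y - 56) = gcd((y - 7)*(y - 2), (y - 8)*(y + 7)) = 1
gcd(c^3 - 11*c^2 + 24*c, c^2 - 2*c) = c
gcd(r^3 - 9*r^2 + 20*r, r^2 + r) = r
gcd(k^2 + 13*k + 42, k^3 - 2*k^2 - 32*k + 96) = k + 6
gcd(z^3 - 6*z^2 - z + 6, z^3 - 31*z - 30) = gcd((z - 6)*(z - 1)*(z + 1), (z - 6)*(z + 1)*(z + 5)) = z^2 - 5*z - 6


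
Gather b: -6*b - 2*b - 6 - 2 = -8*b - 8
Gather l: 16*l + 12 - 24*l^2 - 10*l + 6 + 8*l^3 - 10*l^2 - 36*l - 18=8*l^3 - 34*l^2 - 30*l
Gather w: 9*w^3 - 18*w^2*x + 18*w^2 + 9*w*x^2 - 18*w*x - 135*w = 9*w^3 + w^2*(18 - 18*x) + w*(9*x^2 - 18*x - 135)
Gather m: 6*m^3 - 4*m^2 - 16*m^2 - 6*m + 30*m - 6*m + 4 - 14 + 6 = 6*m^3 - 20*m^2 + 18*m - 4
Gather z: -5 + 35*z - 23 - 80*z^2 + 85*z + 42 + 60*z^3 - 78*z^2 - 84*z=60*z^3 - 158*z^2 + 36*z + 14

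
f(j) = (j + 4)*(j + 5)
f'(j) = 2*j + 9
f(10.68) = 230.18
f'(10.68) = 30.36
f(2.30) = 45.99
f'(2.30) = 13.60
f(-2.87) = 2.41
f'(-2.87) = 3.26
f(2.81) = 53.19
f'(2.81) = 14.62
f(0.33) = 23.08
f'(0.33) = 9.66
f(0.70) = 26.79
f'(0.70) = 10.40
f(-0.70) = 14.19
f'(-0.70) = 7.60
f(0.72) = 27.00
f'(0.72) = 10.44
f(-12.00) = 56.00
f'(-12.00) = -15.00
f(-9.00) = 20.00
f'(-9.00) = -9.00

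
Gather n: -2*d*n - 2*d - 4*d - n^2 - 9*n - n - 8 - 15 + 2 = -6*d - n^2 + n*(-2*d - 10) - 21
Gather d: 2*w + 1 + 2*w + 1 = 4*w + 2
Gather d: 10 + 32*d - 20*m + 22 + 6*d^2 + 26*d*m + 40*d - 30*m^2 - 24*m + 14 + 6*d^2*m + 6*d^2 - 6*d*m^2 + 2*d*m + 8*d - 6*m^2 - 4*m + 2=d^2*(6*m + 12) + d*(-6*m^2 + 28*m + 80) - 36*m^2 - 48*m + 48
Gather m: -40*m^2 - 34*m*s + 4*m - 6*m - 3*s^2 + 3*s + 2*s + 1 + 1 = -40*m^2 + m*(-34*s - 2) - 3*s^2 + 5*s + 2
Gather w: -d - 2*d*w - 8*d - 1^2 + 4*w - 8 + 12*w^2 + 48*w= -9*d + 12*w^2 + w*(52 - 2*d) - 9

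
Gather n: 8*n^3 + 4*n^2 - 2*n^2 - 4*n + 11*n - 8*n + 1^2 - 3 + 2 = 8*n^3 + 2*n^2 - n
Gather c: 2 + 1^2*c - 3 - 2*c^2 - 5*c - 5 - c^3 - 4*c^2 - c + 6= -c^3 - 6*c^2 - 5*c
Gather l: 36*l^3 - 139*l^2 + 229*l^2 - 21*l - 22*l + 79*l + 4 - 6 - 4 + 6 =36*l^3 + 90*l^2 + 36*l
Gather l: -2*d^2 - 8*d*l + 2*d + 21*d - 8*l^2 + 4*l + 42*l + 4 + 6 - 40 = -2*d^2 + 23*d - 8*l^2 + l*(46 - 8*d) - 30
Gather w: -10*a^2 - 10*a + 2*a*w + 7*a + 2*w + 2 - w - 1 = -10*a^2 - 3*a + w*(2*a + 1) + 1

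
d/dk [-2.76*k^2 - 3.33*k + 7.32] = -5.52*k - 3.33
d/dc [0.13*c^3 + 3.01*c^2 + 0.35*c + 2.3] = 0.39*c^2 + 6.02*c + 0.35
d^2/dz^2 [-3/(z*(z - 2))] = 6*(-3*z^2 + 6*z - 4)/(z^3*(z^3 - 6*z^2 + 12*z - 8))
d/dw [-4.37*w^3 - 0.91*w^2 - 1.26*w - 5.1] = -13.11*w^2 - 1.82*w - 1.26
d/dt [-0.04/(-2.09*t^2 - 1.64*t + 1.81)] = (-0.1672*t - 0.0656)/(2.09*t^2 + 1.64*t - 1.81)^2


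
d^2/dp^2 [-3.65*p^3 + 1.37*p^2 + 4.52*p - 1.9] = 2.74 - 21.9*p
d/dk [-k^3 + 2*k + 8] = 2 - 3*k^2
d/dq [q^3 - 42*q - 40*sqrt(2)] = 3*q^2 - 42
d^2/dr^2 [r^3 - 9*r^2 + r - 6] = 6*r - 18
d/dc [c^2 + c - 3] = 2*c + 1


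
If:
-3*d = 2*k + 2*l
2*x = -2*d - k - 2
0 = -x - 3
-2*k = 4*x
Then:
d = -1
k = 6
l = -9/2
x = -3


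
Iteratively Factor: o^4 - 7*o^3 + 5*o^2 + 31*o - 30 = (o - 1)*(o^3 - 6*o^2 - o + 30) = (o - 1)*(o + 2)*(o^2 - 8*o + 15) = (o - 3)*(o - 1)*(o + 2)*(o - 5)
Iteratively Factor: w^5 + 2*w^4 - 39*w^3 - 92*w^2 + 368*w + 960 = (w - 5)*(w^4 + 7*w^3 - 4*w^2 - 112*w - 192) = (w - 5)*(w + 4)*(w^3 + 3*w^2 - 16*w - 48) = (w - 5)*(w - 4)*(w + 4)*(w^2 + 7*w + 12) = (w - 5)*(w - 4)*(w + 4)^2*(w + 3)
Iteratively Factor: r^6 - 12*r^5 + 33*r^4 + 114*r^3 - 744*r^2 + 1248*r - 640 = (r + 4)*(r^5 - 16*r^4 + 97*r^3 - 274*r^2 + 352*r - 160) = (r - 4)*(r + 4)*(r^4 - 12*r^3 + 49*r^2 - 78*r + 40) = (r - 4)^2*(r + 4)*(r^3 - 8*r^2 + 17*r - 10) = (r - 5)*(r - 4)^2*(r + 4)*(r^2 - 3*r + 2) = (r - 5)*(r - 4)^2*(r - 2)*(r + 4)*(r - 1)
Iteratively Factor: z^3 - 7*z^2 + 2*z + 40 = (z - 5)*(z^2 - 2*z - 8) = (z - 5)*(z - 4)*(z + 2)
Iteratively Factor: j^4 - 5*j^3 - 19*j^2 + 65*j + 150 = (j - 5)*(j^3 - 19*j - 30) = (j - 5)*(j + 2)*(j^2 - 2*j - 15) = (j - 5)^2*(j + 2)*(j + 3)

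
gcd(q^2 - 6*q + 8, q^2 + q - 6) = q - 2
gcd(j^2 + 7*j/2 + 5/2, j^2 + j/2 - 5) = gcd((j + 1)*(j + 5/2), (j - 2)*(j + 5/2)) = j + 5/2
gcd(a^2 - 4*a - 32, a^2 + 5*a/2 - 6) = a + 4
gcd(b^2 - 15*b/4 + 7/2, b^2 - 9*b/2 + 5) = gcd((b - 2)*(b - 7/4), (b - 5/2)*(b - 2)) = b - 2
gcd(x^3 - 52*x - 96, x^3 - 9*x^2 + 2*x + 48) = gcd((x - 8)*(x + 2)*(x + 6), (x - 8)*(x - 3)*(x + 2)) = x^2 - 6*x - 16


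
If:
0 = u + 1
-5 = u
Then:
No Solution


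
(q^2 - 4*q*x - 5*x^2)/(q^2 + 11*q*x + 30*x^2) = (q^2 - 4*q*x - 5*x^2)/(q^2 + 11*q*x + 30*x^2)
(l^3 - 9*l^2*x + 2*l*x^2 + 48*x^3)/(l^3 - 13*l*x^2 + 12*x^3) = (-l^2 + 6*l*x + 16*x^2)/(-l^2 - 3*l*x + 4*x^2)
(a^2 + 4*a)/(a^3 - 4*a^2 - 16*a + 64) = a/(a^2 - 8*a + 16)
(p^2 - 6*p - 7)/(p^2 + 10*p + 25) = (p^2 - 6*p - 7)/(p^2 + 10*p + 25)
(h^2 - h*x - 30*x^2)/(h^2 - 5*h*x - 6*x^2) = (h + 5*x)/(h + x)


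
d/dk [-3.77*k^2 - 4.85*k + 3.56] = -7.54*k - 4.85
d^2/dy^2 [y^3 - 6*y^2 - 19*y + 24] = 6*y - 12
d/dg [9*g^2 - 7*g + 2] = 18*g - 7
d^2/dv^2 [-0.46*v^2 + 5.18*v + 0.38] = -0.920000000000000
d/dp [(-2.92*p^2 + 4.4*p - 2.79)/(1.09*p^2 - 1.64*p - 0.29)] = (-0.00720000000000098*p^2 + 7.7758*p - 5.8516)/(1.1881*p^4 - 3.5752*p^3 + 2.0574*p^2 + 0.9512*p + 0.0841)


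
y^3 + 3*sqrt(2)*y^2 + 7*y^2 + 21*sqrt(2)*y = y*(y + 7)*(y + 3*sqrt(2))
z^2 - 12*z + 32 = (z - 8)*(z - 4)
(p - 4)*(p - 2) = p^2 - 6*p + 8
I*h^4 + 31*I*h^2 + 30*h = h*(h - 5*I)*(h + 6*I)*(I*h + 1)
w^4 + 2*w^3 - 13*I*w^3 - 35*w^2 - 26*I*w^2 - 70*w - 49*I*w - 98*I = (w + 2)*(w - 7*I)^2*(w + I)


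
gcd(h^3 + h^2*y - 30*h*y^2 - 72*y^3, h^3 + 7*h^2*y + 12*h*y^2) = h^2 + 7*h*y + 12*y^2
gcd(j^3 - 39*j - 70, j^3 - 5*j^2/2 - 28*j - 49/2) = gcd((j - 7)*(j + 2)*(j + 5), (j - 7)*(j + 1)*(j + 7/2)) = j - 7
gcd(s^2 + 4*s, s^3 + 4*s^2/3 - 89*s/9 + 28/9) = s + 4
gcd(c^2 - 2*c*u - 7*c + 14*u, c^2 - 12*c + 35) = c - 7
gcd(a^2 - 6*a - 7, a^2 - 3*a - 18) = 1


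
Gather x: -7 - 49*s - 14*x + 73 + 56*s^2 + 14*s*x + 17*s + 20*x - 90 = 56*s^2 - 32*s + x*(14*s + 6) - 24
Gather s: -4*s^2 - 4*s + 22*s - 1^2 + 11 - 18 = -4*s^2 + 18*s - 8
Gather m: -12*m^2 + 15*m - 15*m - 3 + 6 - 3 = -12*m^2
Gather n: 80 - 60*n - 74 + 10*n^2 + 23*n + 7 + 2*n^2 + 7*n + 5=12*n^2 - 30*n + 18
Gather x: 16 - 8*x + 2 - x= 18 - 9*x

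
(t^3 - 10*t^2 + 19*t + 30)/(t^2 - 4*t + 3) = (t^3 - 10*t^2 + 19*t + 30)/(t^2 - 4*t + 3)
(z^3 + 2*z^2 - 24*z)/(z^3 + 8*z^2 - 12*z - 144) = z/(z + 6)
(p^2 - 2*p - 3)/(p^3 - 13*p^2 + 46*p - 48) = (p + 1)/(p^2 - 10*p + 16)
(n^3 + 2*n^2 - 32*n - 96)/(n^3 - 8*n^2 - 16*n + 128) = (n^2 - 2*n - 24)/(n^2 - 12*n + 32)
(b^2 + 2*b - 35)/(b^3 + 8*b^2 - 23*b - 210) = 1/(b + 6)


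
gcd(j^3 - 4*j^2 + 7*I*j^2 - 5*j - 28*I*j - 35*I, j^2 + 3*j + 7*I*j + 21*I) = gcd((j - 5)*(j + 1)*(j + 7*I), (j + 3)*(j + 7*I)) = j + 7*I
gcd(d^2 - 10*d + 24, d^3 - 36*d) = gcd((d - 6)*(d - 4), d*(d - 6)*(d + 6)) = d - 6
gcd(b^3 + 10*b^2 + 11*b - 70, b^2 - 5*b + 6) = b - 2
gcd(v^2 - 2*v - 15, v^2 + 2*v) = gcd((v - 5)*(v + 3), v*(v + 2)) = 1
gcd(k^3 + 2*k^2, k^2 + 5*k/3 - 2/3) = k + 2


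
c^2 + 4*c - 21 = (c - 3)*(c + 7)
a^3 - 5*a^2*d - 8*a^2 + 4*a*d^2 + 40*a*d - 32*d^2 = (a - 8)*(a - 4*d)*(a - d)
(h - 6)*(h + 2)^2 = h^3 - 2*h^2 - 20*h - 24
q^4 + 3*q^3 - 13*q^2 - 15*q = q*(q - 3)*(q + 1)*(q + 5)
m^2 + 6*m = m*(m + 6)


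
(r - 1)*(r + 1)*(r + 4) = r^3 + 4*r^2 - r - 4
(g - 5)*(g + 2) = g^2 - 3*g - 10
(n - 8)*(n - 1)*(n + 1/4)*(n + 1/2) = n^4 - 33*n^3/4 + 11*n^2/8 + 39*n/8 + 1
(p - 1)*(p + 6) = p^2 + 5*p - 6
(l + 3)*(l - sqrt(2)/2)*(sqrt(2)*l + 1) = sqrt(2)*l^3 + 3*sqrt(2)*l^2 - sqrt(2)*l/2 - 3*sqrt(2)/2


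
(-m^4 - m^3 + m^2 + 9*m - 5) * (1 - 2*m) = 2*m^5 + m^4 - 3*m^3 - 17*m^2 + 19*m - 5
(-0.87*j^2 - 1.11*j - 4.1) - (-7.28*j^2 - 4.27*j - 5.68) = 6.41*j^2 + 3.16*j + 1.58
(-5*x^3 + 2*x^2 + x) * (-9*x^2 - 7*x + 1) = 45*x^5 + 17*x^4 - 28*x^3 - 5*x^2 + x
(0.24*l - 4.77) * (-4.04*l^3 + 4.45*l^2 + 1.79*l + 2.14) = -0.9696*l^4 + 20.3388*l^3 - 20.7969*l^2 - 8.0247*l - 10.2078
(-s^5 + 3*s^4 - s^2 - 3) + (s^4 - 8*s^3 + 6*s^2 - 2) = -s^5 + 4*s^4 - 8*s^3 + 5*s^2 - 5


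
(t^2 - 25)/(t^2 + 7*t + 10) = (t - 5)/(t + 2)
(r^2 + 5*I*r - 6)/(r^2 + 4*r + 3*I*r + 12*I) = (r + 2*I)/(r + 4)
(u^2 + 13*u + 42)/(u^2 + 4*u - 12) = (u + 7)/(u - 2)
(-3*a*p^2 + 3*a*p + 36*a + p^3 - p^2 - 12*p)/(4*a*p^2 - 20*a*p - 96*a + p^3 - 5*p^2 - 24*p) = (-3*a*p + 12*a + p^2 - 4*p)/(4*a*p - 32*a + p^2 - 8*p)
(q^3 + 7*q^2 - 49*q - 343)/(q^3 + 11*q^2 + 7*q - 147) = (q - 7)/(q - 3)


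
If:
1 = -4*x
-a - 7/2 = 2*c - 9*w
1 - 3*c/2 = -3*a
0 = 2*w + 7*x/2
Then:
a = -43/240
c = 37/120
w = 7/16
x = -1/4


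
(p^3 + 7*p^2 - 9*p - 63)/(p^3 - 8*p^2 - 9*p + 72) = (p + 7)/(p - 8)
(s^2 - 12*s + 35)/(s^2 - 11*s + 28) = (s - 5)/(s - 4)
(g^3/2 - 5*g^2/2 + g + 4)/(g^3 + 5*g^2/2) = (g^3 - 5*g^2 + 2*g + 8)/(g^2*(2*g + 5))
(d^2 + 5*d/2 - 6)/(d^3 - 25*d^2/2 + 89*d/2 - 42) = (d + 4)/(d^2 - 11*d + 28)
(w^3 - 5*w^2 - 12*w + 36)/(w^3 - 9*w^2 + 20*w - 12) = (w + 3)/(w - 1)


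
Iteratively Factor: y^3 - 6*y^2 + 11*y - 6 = (y - 1)*(y^2 - 5*y + 6) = (y - 3)*(y - 1)*(y - 2)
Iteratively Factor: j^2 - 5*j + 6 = (j - 2)*(j - 3)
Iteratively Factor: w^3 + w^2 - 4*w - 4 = (w - 2)*(w^2 + 3*w + 2) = (w - 2)*(w + 2)*(w + 1)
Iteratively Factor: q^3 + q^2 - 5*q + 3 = (q - 1)*(q^2 + 2*q - 3) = (q - 1)^2*(q + 3)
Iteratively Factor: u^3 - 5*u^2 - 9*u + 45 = (u - 3)*(u^2 - 2*u - 15) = (u - 5)*(u - 3)*(u + 3)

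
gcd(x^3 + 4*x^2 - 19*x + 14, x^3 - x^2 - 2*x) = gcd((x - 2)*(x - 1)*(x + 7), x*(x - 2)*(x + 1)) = x - 2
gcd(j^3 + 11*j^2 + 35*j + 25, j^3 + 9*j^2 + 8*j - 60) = j + 5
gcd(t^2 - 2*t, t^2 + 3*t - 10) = t - 2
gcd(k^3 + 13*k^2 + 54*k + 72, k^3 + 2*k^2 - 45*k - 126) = k^2 + 9*k + 18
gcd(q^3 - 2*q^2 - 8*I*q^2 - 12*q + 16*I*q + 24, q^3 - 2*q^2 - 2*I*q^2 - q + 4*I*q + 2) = q - 2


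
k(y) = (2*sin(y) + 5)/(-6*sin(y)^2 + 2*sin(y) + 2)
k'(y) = (12*sin(y)*cos(y) - 2*cos(y))*(2*sin(y) + 5)/(-6*sin(y)^2 + 2*sin(y) + 2)^2 + 2*cos(y)/(-6*sin(y)^2 + 2*sin(y) + 2) = (30*sin(y) - 3*cos(2*y))*cos(y)/(2*(-3*sin(y)^2 + sin(y) + 1)^2)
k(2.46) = 7.13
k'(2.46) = -36.80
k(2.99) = 2.45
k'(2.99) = -0.70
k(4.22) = -0.73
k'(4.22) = 1.20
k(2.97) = 2.47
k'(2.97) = -0.96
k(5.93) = 7.30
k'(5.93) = -68.15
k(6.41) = 2.44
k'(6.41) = 0.38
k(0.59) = 4.87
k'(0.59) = 16.39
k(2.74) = 3.10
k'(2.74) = -5.10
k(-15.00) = -2.01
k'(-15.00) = 8.98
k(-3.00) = 2.95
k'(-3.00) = 5.51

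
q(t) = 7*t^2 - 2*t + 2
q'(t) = 14*t - 2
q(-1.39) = 18.30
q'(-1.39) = -21.46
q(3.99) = 105.46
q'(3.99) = 53.86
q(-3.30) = 84.83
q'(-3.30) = -48.20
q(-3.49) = 94.24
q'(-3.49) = -50.86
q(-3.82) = 111.79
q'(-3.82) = -55.48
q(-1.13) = 13.20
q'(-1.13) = -17.82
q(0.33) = 2.10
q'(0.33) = 2.62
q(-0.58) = 5.51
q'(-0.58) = -10.12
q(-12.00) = 1034.00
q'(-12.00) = -170.00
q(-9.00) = 587.00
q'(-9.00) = -128.00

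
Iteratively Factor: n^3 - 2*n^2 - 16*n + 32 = (n + 4)*(n^2 - 6*n + 8) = (n - 2)*(n + 4)*(n - 4)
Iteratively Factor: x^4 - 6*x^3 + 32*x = (x + 2)*(x^3 - 8*x^2 + 16*x) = x*(x + 2)*(x^2 - 8*x + 16) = x*(x - 4)*(x + 2)*(x - 4)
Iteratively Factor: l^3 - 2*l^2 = (l)*(l^2 - 2*l) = l^2*(l - 2)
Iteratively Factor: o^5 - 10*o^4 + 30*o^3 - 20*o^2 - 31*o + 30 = (o - 2)*(o^4 - 8*o^3 + 14*o^2 + 8*o - 15) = (o - 5)*(o - 2)*(o^3 - 3*o^2 - o + 3) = (o - 5)*(o - 3)*(o - 2)*(o^2 - 1) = (o - 5)*(o - 3)*(o - 2)*(o - 1)*(o + 1)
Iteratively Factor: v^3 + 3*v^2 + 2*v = (v + 1)*(v^2 + 2*v) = (v + 1)*(v + 2)*(v)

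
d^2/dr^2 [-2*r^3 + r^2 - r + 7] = 2 - 12*r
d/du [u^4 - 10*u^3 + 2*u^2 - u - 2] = 4*u^3 - 30*u^2 + 4*u - 1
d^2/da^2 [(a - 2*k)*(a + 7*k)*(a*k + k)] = 2*k*(3*a + 5*k + 1)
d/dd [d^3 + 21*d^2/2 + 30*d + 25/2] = 3*d^2 + 21*d + 30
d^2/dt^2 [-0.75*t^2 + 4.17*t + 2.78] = -1.50000000000000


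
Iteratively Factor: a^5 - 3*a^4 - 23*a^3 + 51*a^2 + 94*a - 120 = (a - 1)*(a^4 - 2*a^3 - 25*a^2 + 26*a + 120) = (a - 1)*(a + 2)*(a^3 - 4*a^2 - 17*a + 60) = (a - 5)*(a - 1)*(a + 2)*(a^2 + a - 12) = (a - 5)*(a - 1)*(a + 2)*(a + 4)*(a - 3)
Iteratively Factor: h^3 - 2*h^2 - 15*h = (h + 3)*(h^2 - 5*h) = (h - 5)*(h + 3)*(h)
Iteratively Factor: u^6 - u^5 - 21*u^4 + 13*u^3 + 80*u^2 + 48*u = (u + 1)*(u^5 - 2*u^4 - 19*u^3 + 32*u^2 + 48*u) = (u + 1)^2*(u^4 - 3*u^3 - 16*u^2 + 48*u) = u*(u + 1)^2*(u^3 - 3*u^2 - 16*u + 48) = u*(u - 4)*(u + 1)^2*(u^2 + u - 12) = u*(u - 4)*(u + 1)^2*(u + 4)*(u - 3)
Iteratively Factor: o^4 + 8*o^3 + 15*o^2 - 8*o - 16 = (o + 1)*(o^3 + 7*o^2 + 8*o - 16) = (o + 1)*(o + 4)*(o^2 + 3*o - 4) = (o + 1)*(o + 4)^2*(o - 1)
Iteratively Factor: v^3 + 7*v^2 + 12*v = (v + 3)*(v^2 + 4*v) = v*(v + 3)*(v + 4)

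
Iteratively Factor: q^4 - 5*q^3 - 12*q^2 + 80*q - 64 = (q - 4)*(q^3 - q^2 - 16*q + 16) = (q - 4)*(q + 4)*(q^2 - 5*q + 4) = (q - 4)^2*(q + 4)*(q - 1)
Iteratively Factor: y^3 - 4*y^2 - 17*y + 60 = (y - 3)*(y^2 - y - 20) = (y - 3)*(y + 4)*(y - 5)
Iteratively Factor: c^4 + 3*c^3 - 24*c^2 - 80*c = (c)*(c^3 + 3*c^2 - 24*c - 80) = c*(c - 5)*(c^2 + 8*c + 16) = c*(c - 5)*(c + 4)*(c + 4)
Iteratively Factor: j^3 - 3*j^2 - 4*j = (j + 1)*(j^2 - 4*j) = (j - 4)*(j + 1)*(j)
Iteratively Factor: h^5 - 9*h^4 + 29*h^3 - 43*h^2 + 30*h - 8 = (h - 4)*(h^4 - 5*h^3 + 9*h^2 - 7*h + 2) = (h - 4)*(h - 1)*(h^3 - 4*h^2 + 5*h - 2) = (h - 4)*(h - 1)^2*(h^2 - 3*h + 2) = (h - 4)*(h - 2)*(h - 1)^2*(h - 1)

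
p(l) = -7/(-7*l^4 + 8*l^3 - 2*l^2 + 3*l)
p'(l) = -7*(28*l^3 - 24*l^2 + 4*l - 3)/(-7*l^4 + 8*l^3 - 2*l^2 + 3*l)^2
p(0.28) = -8.58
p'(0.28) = 33.10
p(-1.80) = 0.05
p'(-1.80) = 0.10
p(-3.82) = 0.00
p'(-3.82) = 0.00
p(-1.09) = 0.27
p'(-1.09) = 0.75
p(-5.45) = 0.00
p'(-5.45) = 0.00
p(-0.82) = 0.62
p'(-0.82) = 2.05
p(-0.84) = 0.58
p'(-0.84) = 1.89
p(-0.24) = 7.22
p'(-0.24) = 42.71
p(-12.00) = 0.00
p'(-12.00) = 0.00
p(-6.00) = 0.00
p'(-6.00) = 0.00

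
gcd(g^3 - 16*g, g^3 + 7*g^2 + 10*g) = g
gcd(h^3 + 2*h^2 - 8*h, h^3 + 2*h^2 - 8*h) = h^3 + 2*h^2 - 8*h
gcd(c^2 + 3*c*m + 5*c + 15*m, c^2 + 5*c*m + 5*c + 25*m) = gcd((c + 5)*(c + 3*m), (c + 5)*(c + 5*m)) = c + 5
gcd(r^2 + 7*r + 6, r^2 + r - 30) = r + 6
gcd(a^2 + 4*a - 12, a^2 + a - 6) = a - 2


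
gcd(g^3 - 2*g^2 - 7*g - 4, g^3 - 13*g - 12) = g^2 - 3*g - 4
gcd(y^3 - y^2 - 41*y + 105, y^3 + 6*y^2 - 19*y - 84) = y + 7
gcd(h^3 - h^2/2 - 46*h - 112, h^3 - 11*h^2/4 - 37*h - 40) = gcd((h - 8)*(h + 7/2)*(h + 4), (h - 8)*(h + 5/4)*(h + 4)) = h^2 - 4*h - 32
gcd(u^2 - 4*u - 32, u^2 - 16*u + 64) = u - 8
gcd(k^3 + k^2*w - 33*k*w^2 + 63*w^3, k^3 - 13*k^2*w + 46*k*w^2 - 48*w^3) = -k + 3*w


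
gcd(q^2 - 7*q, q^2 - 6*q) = q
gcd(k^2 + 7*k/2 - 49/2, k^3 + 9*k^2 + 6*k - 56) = k + 7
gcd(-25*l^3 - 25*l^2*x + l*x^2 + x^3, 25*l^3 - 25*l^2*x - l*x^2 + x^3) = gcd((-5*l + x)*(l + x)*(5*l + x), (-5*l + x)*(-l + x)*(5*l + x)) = -25*l^2 + x^2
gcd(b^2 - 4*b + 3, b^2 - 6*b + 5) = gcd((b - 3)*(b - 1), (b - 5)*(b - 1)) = b - 1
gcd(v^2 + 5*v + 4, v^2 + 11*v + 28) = v + 4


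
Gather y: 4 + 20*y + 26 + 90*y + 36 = 110*y + 66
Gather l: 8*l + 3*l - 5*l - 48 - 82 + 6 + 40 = 6*l - 84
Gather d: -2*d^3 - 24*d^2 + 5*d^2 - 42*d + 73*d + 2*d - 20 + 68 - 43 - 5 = -2*d^3 - 19*d^2 + 33*d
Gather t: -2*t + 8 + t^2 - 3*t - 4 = t^2 - 5*t + 4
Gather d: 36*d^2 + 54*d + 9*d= 36*d^2 + 63*d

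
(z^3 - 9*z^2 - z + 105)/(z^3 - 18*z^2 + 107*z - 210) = (z + 3)/(z - 6)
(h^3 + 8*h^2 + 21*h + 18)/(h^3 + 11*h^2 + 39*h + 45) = (h + 2)/(h + 5)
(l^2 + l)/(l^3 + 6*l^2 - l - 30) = l*(l + 1)/(l^3 + 6*l^2 - l - 30)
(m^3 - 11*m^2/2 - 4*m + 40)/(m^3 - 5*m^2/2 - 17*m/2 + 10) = (m - 4)/(m - 1)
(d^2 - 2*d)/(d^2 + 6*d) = (d - 2)/(d + 6)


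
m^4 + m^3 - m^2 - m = m*(m - 1)*(m + 1)^2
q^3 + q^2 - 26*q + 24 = (q - 4)*(q - 1)*(q + 6)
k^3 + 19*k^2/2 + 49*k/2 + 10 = (k + 1/2)*(k + 4)*(k + 5)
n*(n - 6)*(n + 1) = n^3 - 5*n^2 - 6*n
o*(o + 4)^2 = o^3 + 8*o^2 + 16*o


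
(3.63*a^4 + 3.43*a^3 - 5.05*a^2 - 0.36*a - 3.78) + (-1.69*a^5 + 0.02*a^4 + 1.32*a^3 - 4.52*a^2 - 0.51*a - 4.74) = -1.69*a^5 + 3.65*a^4 + 4.75*a^3 - 9.57*a^2 - 0.87*a - 8.52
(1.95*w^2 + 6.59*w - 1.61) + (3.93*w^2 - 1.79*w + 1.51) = 5.88*w^2 + 4.8*w - 0.1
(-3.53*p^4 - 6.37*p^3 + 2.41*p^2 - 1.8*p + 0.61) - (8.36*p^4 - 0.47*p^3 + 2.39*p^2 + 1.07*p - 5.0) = -11.89*p^4 - 5.9*p^3 + 0.02*p^2 - 2.87*p + 5.61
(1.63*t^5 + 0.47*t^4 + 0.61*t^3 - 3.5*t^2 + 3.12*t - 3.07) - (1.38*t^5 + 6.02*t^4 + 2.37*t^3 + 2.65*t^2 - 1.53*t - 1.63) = 0.25*t^5 - 5.55*t^4 - 1.76*t^3 - 6.15*t^2 + 4.65*t - 1.44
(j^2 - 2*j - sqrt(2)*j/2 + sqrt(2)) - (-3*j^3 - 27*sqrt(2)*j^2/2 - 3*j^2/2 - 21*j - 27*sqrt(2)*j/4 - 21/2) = 3*j^3 + 5*j^2/2 + 27*sqrt(2)*j^2/2 + 25*sqrt(2)*j/4 + 19*j + sqrt(2) + 21/2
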